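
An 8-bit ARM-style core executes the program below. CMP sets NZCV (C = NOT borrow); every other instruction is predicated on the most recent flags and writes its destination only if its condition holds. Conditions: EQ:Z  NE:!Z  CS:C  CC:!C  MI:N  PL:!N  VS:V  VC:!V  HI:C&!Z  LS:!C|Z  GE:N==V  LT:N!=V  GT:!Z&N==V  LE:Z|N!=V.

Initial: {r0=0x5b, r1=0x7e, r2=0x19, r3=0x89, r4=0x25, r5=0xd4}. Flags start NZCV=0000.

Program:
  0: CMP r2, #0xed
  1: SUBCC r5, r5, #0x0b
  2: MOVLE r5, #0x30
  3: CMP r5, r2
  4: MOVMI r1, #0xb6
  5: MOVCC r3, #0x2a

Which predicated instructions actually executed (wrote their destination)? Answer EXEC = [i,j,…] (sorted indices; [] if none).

[0] flags=0000 → (cmp)
[1] flags=0000 CC?T → r5=0xc9
[2] flags=0000 LE?F → skip
[3] flags=1010 → (cmp)
[4] flags=1010 MI?T → r1=0xb6
[5] flags=1010 CC?F → skip

EXEC = [1,4]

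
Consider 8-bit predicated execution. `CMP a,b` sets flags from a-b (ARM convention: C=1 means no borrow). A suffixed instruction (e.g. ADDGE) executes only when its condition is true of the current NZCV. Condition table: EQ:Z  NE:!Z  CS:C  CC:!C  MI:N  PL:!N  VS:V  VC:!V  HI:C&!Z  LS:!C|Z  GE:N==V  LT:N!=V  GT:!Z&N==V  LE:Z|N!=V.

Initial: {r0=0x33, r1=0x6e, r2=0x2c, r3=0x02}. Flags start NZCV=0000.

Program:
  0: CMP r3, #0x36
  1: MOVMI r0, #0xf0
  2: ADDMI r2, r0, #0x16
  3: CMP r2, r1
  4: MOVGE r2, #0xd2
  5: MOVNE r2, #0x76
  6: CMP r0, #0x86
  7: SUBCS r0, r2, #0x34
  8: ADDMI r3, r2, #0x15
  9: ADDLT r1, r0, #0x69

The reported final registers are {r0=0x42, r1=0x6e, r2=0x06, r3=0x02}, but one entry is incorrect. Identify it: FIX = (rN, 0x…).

0: ✓ CMP  NZCV=1000
1: ✓ MOVMI  r0←0xf0
2: ✓ ADDMI  r2←0x06
3: ✓ CMP  NZCV=1000
4: · MOVGE
5: ✓ MOVNE  r2←0x76
6: ✓ CMP  NZCV=0010
7: ✓ SUBCS  r0←0x42
8: · ADDMI
9: · ADDLT

FIX = (r2, 0x76)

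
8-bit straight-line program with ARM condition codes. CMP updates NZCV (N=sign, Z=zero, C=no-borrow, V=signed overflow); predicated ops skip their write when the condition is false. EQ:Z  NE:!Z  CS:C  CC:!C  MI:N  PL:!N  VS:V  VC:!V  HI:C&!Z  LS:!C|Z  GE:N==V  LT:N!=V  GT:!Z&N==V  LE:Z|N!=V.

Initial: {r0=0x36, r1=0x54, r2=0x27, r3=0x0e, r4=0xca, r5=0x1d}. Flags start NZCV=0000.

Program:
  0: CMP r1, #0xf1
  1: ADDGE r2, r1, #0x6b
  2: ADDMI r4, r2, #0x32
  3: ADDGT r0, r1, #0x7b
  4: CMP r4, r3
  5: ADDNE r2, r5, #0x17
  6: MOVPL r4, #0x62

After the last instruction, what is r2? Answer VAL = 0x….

0: ✓ CMP  NZCV=0000
1: ✓ ADDGE  r2←0xbf
2: · ADDMI
3: ✓ ADDGT  r0←0xcf
4: ✓ CMP  NZCV=1010
5: ✓ ADDNE  r2←0x34
6: · MOVPL

VAL = 0x34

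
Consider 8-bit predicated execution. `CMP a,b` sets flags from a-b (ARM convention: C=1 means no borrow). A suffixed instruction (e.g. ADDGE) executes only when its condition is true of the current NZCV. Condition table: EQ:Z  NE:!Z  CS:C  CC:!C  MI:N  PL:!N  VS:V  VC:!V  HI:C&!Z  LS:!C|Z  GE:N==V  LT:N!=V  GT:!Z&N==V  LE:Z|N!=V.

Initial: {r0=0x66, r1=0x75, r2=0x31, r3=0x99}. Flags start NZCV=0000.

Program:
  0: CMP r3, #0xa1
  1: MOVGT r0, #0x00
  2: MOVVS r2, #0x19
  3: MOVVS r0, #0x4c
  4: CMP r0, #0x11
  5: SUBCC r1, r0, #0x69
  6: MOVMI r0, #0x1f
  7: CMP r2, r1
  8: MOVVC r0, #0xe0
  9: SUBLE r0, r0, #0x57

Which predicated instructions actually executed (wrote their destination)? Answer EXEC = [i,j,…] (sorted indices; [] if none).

0: ✓ CMP  NZCV=1000
1: · MOVGT
2: · MOVVS
3: · MOVVS
4: ✓ CMP  NZCV=0010
5: · SUBCC
6: · MOVMI
7: ✓ CMP  NZCV=1000
8: ✓ MOVVC  r0←0xe0
9: ✓ SUBLE  r0←0x89

EXEC = [8,9]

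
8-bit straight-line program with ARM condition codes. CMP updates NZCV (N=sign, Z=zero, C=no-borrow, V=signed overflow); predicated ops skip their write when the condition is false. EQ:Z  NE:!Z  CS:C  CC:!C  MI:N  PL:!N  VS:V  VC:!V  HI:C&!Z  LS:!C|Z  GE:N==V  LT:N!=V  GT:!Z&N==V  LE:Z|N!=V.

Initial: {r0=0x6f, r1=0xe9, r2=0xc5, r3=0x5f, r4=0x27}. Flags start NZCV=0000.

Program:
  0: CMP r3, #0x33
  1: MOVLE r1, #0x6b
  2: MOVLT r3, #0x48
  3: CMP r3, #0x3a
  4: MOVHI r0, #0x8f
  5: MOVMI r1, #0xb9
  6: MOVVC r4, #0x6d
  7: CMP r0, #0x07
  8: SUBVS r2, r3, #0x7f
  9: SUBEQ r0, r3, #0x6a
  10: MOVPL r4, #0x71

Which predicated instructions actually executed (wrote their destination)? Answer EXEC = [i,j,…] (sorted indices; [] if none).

EXEC = [4,6]

[0] flags=0010 → (cmp)
[1] flags=0010 LE?F → skip
[2] flags=0010 LT?F → skip
[3] flags=0010 → (cmp)
[4] flags=0010 HI?T → r0=0x8f
[5] flags=0010 MI?F → skip
[6] flags=0010 VC?T → r4=0x6d
[7] flags=1010 → (cmp)
[8] flags=1010 VS?F → skip
[9] flags=1010 EQ?F → skip
[10] flags=1010 PL?F → skip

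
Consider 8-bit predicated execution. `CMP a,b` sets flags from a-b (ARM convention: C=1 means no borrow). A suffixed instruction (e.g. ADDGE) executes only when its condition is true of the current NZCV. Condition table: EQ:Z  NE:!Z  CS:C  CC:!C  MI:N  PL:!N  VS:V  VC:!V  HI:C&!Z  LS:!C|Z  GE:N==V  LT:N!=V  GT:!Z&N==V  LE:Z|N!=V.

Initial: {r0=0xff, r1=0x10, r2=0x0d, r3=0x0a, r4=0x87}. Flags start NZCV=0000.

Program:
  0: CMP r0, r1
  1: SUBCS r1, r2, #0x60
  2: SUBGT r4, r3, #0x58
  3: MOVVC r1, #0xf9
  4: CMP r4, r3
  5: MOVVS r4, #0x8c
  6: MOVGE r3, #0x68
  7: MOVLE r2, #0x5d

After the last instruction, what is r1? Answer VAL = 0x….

VAL = 0xf9

0: ✓ CMP  NZCV=1010
1: ✓ SUBCS  r1←0xad
2: · SUBGT
3: ✓ MOVVC  r1←0xf9
4: ✓ CMP  NZCV=0011
5: ✓ MOVVS  r4←0x8c
6: · MOVGE
7: ✓ MOVLE  r2←0x5d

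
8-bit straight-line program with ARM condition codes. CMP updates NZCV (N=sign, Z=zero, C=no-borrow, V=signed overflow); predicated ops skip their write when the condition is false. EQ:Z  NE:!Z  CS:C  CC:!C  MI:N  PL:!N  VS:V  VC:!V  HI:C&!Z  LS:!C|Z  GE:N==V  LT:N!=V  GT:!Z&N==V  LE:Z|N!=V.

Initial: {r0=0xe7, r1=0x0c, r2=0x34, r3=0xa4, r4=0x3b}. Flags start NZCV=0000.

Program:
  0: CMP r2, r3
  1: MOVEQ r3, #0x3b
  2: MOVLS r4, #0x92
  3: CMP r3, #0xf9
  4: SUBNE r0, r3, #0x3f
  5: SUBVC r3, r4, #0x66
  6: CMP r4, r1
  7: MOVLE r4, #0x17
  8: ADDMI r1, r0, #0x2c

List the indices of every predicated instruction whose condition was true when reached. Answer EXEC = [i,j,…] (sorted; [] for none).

EXEC = [2,4,5,7,8]

0: ✓ CMP  NZCV=1001
1: · MOVEQ
2: ✓ MOVLS  r4←0x92
3: ✓ CMP  NZCV=1000
4: ✓ SUBNE  r0←0x65
5: ✓ SUBVC  r3←0x2c
6: ✓ CMP  NZCV=1010
7: ✓ MOVLE  r4←0x17
8: ✓ ADDMI  r1←0x91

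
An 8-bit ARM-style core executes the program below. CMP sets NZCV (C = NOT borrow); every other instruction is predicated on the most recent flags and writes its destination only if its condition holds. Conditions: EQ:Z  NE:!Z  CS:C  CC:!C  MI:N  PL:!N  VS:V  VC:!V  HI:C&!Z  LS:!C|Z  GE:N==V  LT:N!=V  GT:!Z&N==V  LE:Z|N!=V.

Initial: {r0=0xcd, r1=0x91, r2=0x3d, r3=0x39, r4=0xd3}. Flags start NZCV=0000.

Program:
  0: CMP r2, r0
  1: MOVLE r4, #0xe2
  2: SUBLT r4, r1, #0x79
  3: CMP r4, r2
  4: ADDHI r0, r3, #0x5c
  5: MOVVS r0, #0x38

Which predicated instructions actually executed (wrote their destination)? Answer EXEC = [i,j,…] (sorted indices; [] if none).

0: ✓ CMP  NZCV=0000
1: · MOVLE
2: · SUBLT
3: ✓ CMP  NZCV=1010
4: ✓ ADDHI  r0←0x95
5: · MOVVS

EXEC = [4]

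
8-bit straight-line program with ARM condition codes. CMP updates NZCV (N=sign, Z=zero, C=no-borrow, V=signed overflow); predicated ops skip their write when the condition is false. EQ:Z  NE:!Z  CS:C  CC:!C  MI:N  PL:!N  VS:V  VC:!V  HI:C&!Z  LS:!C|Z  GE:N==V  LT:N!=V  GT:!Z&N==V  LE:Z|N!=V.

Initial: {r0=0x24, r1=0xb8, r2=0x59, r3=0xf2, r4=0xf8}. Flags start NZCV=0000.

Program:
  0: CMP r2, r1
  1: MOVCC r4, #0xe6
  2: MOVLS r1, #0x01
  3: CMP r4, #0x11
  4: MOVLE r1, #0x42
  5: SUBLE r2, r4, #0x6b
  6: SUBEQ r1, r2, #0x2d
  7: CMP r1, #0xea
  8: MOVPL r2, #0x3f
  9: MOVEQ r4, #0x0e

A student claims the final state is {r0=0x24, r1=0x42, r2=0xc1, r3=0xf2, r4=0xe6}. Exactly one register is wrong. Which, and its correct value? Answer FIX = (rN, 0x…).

FIX = (r2, 0x3f)

[0] flags=1001 → (cmp)
[1] flags=1001 CC?T → r4=0xe6
[2] flags=1001 LS?T → r1=0x01
[3] flags=1010 → (cmp)
[4] flags=1010 LE?T → r1=0x42
[5] flags=1010 LE?T → r2=0x7b
[6] flags=1010 EQ?F → skip
[7] flags=0000 → (cmp)
[8] flags=0000 PL?T → r2=0x3f
[9] flags=0000 EQ?F → skip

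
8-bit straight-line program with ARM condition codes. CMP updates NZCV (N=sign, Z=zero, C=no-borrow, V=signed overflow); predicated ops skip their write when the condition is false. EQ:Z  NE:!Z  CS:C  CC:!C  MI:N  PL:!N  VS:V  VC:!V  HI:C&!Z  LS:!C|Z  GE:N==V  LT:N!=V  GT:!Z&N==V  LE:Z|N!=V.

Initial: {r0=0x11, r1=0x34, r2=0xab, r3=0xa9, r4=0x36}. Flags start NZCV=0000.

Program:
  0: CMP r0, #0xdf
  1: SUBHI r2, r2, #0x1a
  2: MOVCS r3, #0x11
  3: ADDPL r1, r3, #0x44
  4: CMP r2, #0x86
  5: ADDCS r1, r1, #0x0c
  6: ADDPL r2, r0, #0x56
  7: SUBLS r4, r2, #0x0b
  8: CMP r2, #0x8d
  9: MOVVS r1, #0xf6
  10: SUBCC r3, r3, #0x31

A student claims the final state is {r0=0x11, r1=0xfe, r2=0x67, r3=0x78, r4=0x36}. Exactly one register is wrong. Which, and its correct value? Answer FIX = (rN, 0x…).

FIX = (r1, 0xf6)

[0] flags=0000 → (cmp)
[1] flags=0000 HI?F → skip
[2] flags=0000 CS?F → skip
[3] flags=0000 PL?T → r1=0xed
[4] flags=0010 → (cmp)
[5] flags=0010 CS?T → r1=0xf9
[6] flags=0010 PL?T → r2=0x67
[7] flags=0010 LS?F → skip
[8] flags=1001 → (cmp)
[9] flags=1001 VS?T → r1=0xf6
[10] flags=1001 CC?T → r3=0x78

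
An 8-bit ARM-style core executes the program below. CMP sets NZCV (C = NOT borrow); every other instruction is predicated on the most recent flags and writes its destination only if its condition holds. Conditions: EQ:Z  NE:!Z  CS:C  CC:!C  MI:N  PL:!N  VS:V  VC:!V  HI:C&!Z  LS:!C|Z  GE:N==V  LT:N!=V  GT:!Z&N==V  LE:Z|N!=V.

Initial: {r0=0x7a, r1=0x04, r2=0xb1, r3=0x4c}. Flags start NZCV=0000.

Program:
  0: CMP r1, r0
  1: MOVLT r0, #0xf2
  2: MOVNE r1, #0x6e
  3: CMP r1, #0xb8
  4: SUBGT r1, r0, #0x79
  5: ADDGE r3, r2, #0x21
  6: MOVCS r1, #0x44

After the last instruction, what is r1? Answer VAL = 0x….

0: ✓ CMP  NZCV=1000
1: ✓ MOVLT  r0←0xf2
2: ✓ MOVNE  r1←0x6e
3: ✓ CMP  NZCV=1001
4: ✓ SUBGT  r1←0x79
5: ✓ ADDGE  r3←0xd2
6: · MOVCS

VAL = 0x79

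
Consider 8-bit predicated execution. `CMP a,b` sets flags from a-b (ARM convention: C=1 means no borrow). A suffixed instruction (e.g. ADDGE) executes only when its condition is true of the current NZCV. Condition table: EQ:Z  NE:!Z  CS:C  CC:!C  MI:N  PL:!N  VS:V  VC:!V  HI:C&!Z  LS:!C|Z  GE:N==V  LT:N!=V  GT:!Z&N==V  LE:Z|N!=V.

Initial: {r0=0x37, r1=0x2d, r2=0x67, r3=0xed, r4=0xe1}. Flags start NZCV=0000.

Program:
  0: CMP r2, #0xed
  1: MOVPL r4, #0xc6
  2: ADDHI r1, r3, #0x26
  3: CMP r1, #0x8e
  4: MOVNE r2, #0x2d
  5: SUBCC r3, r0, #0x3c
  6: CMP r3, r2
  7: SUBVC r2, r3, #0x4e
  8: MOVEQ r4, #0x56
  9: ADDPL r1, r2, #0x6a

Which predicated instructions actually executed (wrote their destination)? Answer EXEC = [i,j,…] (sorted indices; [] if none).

0: ✓ CMP  NZCV=0000
1: ✓ MOVPL  r4←0xc6
2: · ADDHI
3: ✓ CMP  NZCV=1001
4: ✓ MOVNE  r2←0x2d
5: ✓ SUBCC  r3←0xfb
6: ✓ CMP  NZCV=1010
7: ✓ SUBVC  r2←0xad
8: · MOVEQ
9: · ADDPL

EXEC = [1,4,5,7]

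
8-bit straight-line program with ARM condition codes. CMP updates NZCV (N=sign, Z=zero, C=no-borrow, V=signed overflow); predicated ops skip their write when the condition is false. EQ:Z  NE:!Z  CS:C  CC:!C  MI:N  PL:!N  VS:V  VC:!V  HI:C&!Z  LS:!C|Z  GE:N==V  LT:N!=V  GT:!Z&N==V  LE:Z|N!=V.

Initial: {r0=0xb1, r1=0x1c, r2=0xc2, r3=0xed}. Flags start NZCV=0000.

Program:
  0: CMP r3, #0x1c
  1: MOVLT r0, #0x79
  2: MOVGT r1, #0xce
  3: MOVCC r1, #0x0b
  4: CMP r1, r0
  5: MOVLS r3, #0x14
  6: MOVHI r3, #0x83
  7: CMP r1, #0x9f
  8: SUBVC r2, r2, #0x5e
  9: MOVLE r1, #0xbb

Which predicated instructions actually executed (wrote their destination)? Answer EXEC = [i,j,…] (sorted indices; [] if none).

EXEC = [1,5,8]

[0] flags=1010 → (cmp)
[1] flags=1010 LT?T → r0=0x79
[2] flags=1010 GT?F → skip
[3] flags=1010 CC?F → skip
[4] flags=1000 → (cmp)
[5] flags=1000 LS?T → r3=0x14
[6] flags=1000 HI?F → skip
[7] flags=0000 → (cmp)
[8] flags=0000 VC?T → r2=0x64
[9] flags=0000 LE?F → skip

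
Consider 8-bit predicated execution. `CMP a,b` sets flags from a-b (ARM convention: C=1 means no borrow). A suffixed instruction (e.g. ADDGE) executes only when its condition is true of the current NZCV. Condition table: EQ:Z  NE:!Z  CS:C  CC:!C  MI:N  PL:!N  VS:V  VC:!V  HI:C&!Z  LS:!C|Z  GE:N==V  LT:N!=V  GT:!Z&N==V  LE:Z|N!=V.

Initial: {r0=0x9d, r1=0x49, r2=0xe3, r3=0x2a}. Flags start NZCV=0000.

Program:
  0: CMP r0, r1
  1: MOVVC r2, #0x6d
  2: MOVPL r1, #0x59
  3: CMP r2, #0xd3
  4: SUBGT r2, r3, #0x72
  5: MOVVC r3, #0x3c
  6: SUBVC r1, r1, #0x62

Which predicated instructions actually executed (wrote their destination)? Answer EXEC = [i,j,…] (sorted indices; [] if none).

EXEC = [2,4,5,6]

[0] flags=0011 → (cmp)
[1] flags=0011 VC?F → skip
[2] flags=0011 PL?T → r1=0x59
[3] flags=0010 → (cmp)
[4] flags=0010 GT?T → r2=0xb8
[5] flags=0010 VC?T → r3=0x3c
[6] flags=0010 VC?T → r1=0xf7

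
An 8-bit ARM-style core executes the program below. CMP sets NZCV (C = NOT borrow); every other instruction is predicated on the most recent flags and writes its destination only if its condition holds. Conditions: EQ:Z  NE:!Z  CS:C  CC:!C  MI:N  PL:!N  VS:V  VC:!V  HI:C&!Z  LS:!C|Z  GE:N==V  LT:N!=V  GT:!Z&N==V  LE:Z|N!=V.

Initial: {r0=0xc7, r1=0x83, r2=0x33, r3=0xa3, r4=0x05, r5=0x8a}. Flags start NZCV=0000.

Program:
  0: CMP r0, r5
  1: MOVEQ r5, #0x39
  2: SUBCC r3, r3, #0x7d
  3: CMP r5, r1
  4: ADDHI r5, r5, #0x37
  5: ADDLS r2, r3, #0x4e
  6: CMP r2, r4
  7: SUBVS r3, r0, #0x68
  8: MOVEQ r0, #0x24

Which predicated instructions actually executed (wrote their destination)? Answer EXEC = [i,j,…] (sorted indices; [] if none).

EXEC = [4]

[0] flags=0010 → (cmp)
[1] flags=0010 EQ?F → skip
[2] flags=0010 CC?F → skip
[3] flags=0010 → (cmp)
[4] flags=0010 HI?T → r5=0xc1
[5] flags=0010 LS?F → skip
[6] flags=0010 → (cmp)
[7] flags=0010 VS?F → skip
[8] flags=0010 EQ?F → skip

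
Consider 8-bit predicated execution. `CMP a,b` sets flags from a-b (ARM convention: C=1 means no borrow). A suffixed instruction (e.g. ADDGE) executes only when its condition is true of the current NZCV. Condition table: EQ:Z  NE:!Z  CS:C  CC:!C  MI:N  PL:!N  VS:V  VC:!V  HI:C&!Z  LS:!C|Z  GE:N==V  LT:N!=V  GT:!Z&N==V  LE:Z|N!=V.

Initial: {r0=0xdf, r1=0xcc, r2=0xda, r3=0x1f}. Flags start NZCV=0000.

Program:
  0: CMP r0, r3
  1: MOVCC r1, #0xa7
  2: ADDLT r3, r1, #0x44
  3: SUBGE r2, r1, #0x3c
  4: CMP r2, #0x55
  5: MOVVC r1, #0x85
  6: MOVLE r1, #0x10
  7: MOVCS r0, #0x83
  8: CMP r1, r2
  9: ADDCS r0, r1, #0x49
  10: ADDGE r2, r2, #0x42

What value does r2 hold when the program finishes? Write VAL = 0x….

VAL = 0x1c

0: ✓ CMP  NZCV=1010
1: · MOVCC
2: ✓ ADDLT  r3←0x10
3: · SUBGE
4: ✓ CMP  NZCV=1010
5: ✓ MOVVC  r1←0x85
6: ✓ MOVLE  r1←0x10
7: ✓ MOVCS  r0←0x83
8: ✓ CMP  NZCV=0000
9: · ADDCS
10: ✓ ADDGE  r2←0x1c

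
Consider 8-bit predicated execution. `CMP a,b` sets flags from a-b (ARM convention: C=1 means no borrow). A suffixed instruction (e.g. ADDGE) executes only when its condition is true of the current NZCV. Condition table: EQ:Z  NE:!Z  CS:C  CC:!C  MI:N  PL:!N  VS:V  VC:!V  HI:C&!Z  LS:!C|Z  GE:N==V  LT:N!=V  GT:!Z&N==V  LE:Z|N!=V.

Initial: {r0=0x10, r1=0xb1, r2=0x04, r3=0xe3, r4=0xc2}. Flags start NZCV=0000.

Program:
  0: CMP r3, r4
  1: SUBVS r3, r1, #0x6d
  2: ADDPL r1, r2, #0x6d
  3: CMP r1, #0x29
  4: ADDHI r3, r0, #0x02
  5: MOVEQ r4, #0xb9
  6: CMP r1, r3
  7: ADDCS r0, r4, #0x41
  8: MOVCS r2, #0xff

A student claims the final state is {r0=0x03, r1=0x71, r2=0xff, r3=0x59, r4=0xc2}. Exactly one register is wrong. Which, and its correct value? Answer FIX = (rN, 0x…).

FIX = (r3, 0x12)

[0] flags=0010 → (cmp)
[1] flags=0010 VS?F → skip
[2] flags=0010 PL?T → r1=0x71
[3] flags=0010 → (cmp)
[4] flags=0010 HI?T → r3=0x12
[5] flags=0010 EQ?F → skip
[6] flags=0010 → (cmp)
[7] flags=0010 CS?T → r0=0x03
[8] flags=0010 CS?T → r2=0xff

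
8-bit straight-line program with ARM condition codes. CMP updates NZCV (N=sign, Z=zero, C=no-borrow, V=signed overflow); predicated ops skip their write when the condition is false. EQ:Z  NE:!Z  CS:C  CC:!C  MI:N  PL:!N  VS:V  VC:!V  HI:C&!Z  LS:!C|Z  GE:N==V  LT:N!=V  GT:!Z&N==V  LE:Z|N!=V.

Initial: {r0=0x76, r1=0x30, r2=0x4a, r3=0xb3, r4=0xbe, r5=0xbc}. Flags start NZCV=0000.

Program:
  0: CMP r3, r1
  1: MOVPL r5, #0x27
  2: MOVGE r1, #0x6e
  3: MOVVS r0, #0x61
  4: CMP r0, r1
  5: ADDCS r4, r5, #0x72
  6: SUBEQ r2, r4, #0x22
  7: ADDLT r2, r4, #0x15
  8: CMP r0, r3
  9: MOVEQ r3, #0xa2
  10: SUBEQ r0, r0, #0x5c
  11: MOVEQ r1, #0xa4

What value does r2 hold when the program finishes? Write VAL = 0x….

0: ✓ CMP  NZCV=1010
1: · MOVPL
2: · MOVGE
3: · MOVVS
4: ✓ CMP  NZCV=0010
5: ✓ ADDCS  r4←0x2e
6: · SUBEQ
7: · ADDLT
8: ✓ CMP  NZCV=1001
9: · MOVEQ
10: · SUBEQ
11: · MOVEQ

VAL = 0x4a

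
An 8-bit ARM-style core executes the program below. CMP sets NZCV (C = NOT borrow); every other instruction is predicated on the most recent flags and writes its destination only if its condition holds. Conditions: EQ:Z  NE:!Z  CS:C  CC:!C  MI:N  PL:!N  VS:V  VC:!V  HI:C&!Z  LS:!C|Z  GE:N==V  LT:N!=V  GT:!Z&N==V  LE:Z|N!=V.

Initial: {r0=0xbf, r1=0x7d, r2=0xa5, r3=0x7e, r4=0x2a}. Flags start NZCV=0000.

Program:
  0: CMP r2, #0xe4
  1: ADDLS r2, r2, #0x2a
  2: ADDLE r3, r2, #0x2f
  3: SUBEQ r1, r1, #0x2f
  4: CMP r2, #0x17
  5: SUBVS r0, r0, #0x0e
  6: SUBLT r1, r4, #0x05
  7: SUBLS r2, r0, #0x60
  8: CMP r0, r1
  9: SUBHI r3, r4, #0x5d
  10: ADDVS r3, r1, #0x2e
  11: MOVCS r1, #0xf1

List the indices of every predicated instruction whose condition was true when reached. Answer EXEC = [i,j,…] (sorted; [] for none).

EXEC = [1,2,6,9,11]

0: ✓ CMP  NZCV=1000
1: ✓ ADDLS  r2←0xcf
2: ✓ ADDLE  r3←0xfe
3: · SUBEQ
4: ✓ CMP  NZCV=1010
5: · SUBVS
6: ✓ SUBLT  r1←0x25
7: · SUBLS
8: ✓ CMP  NZCV=1010
9: ✓ SUBHI  r3←0xcd
10: · ADDVS
11: ✓ MOVCS  r1←0xf1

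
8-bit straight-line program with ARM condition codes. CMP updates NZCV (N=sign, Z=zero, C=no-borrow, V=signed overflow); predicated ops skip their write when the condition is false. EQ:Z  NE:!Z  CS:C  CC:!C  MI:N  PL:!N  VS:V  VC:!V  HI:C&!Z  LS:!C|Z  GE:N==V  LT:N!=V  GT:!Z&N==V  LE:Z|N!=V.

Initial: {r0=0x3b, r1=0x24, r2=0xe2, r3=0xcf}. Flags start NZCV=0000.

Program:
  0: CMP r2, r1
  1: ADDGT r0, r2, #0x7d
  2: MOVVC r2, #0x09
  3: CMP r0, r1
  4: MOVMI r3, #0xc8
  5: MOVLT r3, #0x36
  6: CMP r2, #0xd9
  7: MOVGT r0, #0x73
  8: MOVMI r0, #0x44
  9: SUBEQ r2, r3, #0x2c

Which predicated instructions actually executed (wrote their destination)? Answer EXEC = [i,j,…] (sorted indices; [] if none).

EXEC = [2,7]

[0] flags=1010 → (cmp)
[1] flags=1010 GT?F → skip
[2] flags=1010 VC?T → r2=0x09
[3] flags=0010 → (cmp)
[4] flags=0010 MI?F → skip
[5] flags=0010 LT?F → skip
[6] flags=0000 → (cmp)
[7] flags=0000 GT?T → r0=0x73
[8] flags=0000 MI?F → skip
[9] flags=0000 EQ?F → skip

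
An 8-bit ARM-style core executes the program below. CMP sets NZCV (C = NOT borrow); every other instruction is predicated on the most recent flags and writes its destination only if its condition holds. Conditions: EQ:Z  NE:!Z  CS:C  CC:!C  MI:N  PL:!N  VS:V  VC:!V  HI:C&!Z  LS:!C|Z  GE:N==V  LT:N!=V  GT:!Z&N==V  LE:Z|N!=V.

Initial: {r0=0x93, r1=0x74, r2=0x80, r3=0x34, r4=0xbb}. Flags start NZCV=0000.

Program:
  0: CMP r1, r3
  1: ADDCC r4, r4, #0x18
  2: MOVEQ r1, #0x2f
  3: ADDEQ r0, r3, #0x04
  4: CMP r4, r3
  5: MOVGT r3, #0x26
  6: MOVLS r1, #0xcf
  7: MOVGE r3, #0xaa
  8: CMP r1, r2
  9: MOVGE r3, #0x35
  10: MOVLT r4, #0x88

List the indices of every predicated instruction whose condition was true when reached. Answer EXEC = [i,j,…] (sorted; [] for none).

0: ✓ CMP  NZCV=0010
1: · ADDCC
2: · MOVEQ
3: · ADDEQ
4: ✓ CMP  NZCV=1010
5: · MOVGT
6: · MOVLS
7: · MOVGE
8: ✓ CMP  NZCV=1001
9: ✓ MOVGE  r3←0x35
10: · MOVLT

EXEC = [9]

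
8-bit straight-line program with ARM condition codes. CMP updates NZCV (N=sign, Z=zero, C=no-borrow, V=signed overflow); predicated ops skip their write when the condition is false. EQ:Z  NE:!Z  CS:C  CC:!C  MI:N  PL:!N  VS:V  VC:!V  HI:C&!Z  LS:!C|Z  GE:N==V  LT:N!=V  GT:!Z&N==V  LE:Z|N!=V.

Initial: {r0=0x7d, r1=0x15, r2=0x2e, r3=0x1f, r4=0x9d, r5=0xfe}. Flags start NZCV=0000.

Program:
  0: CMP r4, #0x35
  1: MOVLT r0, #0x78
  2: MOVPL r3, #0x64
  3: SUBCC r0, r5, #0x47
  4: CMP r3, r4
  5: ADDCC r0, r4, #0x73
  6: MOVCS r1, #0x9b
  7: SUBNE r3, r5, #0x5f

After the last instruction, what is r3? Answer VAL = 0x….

[0] flags=0011 → (cmp)
[1] flags=0011 LT?T → r0=0x78
[2] flags=0011 PL?T → r3=0x64
[3] flags=0011 CC?F → skip
[4] flags=1001 → (cmp)
[5] flags=1001 CC?T → r0=0x10
[6] flags=1001 CS?F → skip
[7] flags=1001 NE?T → r3=0x9f

VAL = 0x9f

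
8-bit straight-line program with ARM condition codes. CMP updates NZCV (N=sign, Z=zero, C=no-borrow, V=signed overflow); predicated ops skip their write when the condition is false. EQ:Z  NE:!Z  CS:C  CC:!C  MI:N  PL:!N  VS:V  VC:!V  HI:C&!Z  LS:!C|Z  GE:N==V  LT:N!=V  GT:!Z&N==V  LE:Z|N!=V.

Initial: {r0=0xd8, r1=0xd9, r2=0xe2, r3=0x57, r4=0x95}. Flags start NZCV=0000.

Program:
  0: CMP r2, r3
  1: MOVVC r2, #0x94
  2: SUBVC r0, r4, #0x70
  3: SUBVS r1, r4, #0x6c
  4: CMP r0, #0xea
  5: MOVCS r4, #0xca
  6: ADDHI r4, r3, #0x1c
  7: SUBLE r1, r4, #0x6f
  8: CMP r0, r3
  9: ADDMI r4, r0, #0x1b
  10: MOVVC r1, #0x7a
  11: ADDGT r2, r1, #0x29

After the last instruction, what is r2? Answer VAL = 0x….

0: ✓ CMP  NZCV=1010
1: ✓ MOVVC  r2←0x94
2: ✓ SUBVC  r0←0x25
3: · SUBVS
4: ✓ CMP  NZCV=0000
5: · MOVCS
6: · ADDHI
7: · SUBLE
8: ✓ CMP  NZCV=1000
9: ✓ ADDMI  r4←0x40
10: ✓ MOVVC  r1←0x7a
11: · ADDGT

VAL = 0x94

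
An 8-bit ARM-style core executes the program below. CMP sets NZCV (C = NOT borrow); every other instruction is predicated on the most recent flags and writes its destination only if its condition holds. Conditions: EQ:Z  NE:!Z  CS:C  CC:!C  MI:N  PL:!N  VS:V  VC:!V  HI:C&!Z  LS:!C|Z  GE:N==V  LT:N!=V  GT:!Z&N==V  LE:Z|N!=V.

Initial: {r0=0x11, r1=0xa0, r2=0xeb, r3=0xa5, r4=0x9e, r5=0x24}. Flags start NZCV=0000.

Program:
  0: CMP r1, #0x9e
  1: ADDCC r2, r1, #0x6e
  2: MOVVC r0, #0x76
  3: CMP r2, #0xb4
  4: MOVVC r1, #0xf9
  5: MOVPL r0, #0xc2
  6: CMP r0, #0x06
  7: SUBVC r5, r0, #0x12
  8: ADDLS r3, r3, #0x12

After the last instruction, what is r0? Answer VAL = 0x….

0: ✓ CMP  NZCV=0010
1: · ADDCC
2: ✓ MOVVC  r0←0x76
3: ✓ CMP  NZCV=0010
4: ✓ MOVVC  r1←0xf9
5: ✓ MOVPL  r0←0xc2
6: ✓ CMP  NZCV=1010
7: ✓ SUBVC  r5←0xb0
8: · ADDLS

VAL = 0xc2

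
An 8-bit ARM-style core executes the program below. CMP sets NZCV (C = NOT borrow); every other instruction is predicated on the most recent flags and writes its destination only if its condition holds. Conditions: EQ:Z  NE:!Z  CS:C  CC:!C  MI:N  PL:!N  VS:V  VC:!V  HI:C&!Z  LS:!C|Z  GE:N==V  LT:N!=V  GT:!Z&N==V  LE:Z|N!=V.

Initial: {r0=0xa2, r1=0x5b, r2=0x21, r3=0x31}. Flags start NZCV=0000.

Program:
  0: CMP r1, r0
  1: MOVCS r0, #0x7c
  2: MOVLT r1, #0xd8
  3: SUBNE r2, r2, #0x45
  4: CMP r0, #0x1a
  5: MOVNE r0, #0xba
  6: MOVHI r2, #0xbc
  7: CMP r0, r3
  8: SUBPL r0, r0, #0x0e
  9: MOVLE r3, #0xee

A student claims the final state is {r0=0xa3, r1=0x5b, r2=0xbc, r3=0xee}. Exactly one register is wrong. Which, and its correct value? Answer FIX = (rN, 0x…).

FIX = (r0, 0xba)

[0] flags=1001 → (cmp)
[1] flags=1001 CS?F → skip
[2] flags=1001 LT?F → skip
[3] flags=1001 NE?T → r2=0xdc
[4] flags=1010 → (cmp)
[5] flags=1010 NE?T → r0=0xba
[6] flags=1010 HI?T → r2=0xbc
[7] flags=1010 → (cmp)
[8] flags=1010 PL?F → skip
[9] flags=1010 LE?T → r3=0xee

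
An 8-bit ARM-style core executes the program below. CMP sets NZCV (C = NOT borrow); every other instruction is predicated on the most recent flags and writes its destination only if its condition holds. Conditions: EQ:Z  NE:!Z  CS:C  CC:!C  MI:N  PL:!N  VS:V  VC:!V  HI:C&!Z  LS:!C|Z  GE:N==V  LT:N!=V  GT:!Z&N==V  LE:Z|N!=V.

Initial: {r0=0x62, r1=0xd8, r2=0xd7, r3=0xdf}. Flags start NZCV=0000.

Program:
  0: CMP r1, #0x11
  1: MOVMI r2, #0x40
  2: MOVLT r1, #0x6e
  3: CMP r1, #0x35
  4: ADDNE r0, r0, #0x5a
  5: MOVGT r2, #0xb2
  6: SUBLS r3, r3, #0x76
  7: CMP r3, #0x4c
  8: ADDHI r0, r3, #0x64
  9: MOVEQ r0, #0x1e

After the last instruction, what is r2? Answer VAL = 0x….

VAL = 0xb2

0: ✓ CMP  NZCV=1010
1: ✓ MOVMI  r2←0x40
2: ✓ MOVLT  r1←0x6e
3: ✓ CMP  NZCV=0010
4: ✓ ADDNE  r0←0xbc
5: ✓ MOVGT  r2←0xb2
6: · SUBLS
7: ✓ CMP  NZCV=1010
8: ✓ ADDHI  r0←0x43
9: · MOVEQ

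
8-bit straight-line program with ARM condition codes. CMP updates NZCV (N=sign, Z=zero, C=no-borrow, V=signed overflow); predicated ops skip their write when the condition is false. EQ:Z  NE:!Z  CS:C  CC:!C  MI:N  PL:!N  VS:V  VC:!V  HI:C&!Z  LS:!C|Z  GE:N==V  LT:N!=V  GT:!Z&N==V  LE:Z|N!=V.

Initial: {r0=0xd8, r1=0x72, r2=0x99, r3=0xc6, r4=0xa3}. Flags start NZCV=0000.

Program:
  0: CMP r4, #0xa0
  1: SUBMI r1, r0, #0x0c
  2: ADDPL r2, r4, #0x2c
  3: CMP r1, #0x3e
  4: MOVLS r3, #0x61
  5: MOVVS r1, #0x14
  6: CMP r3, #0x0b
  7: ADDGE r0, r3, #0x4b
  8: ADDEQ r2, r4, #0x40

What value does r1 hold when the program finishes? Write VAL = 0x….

[0] flags=0010 → (cmp)
[1] flags=0010 MI?F → skip
[2] flags=0010 PL?T → r2=0xcf
[3] flags=0010 → (cmp)
[4] flags=0010 LS?F → skip
[5] flags=0010 VS?F → skip
[6] flags=1010 → (cmp)
[7] flags=1010 GE?F → skip
[8] flags=1010 EQ?F → skip

VAL = 0x72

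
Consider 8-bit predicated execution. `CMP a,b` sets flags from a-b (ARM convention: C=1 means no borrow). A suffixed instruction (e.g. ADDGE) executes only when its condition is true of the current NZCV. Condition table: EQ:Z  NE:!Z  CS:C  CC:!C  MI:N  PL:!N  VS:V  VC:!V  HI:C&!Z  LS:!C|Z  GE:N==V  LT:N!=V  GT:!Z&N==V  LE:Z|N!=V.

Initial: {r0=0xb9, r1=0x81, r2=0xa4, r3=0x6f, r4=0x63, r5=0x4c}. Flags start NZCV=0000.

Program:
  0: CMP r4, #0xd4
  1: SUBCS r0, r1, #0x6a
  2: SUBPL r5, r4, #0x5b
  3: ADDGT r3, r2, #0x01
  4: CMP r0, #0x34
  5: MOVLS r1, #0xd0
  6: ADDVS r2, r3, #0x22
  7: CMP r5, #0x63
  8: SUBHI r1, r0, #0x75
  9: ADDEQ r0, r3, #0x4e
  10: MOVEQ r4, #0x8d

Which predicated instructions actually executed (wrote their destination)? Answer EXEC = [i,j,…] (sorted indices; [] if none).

0: ✓ CMP  NZCV=1001
1: · SUBCS
2: · SUBPL
3: ✓ ADDGT  r3←0xa5
4: ✓ CMP  NZCV=1010
5: · MOVLS
6: · ADDVS
7: ✓ CMP  NZCV=1000
8: · SUBHI
9: · ADDEQ
10: · MOVEQ

EXEC = [3]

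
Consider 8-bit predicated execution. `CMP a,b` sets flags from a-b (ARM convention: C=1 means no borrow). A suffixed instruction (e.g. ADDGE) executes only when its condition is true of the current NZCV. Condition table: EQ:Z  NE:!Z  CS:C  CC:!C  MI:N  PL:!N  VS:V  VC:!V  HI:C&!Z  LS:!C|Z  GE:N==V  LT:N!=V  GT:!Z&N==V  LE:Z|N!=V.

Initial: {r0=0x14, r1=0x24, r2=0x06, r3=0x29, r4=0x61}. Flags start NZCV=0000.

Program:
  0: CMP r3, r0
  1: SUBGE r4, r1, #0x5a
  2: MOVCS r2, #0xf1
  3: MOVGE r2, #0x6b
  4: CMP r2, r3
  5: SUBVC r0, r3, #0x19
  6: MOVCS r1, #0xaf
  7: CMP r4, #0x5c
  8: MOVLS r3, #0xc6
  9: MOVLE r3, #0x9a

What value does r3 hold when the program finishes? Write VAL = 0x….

0: ✓ CMP  NZCV=0010
1: ✓ SUBGE  r4←0xca
2: ✓ MOVCS  r2←0xf1
3: ✓ MOVGE  r2←0x6b
4: ✓ CMP  NZCV=0010
5: ✓ SUBVC  r0←0x10
6: ✓ MOVCS  r1←0xaf
7: ✓ CMP  NZCV=0011
8: · MOVLS
9: ✓ MOVLE  r3←0x9a

VAL = 0x9a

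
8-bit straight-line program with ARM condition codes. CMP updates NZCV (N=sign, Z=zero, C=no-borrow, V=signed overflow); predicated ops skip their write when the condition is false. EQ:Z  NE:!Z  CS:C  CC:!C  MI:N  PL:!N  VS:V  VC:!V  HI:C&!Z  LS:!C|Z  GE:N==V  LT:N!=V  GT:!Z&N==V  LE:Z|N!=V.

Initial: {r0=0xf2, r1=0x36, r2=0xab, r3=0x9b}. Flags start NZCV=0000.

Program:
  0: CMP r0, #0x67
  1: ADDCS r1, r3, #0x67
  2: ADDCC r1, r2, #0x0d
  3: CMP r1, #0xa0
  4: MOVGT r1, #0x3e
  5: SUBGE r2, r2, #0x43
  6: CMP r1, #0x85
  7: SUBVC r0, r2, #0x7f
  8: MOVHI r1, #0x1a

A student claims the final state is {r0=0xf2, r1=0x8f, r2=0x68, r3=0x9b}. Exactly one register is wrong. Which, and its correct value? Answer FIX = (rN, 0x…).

FIX = (r1, 0x3e)

[0] flags=1010 → (cmp)
[1] flags=1010 CS?T → r1=0x02
[2] flags=1010 CC?F → skip
[3] flags=0000 → (cmp)
[4] flags=0000 GT?T → r1=0x3e
[5] flags=0000 GE?T → r2=0x68
[6] flags=1001 → (cmp)
[7] flags=1001 VC?F → skip
[8] flags=1001 HI?F → skip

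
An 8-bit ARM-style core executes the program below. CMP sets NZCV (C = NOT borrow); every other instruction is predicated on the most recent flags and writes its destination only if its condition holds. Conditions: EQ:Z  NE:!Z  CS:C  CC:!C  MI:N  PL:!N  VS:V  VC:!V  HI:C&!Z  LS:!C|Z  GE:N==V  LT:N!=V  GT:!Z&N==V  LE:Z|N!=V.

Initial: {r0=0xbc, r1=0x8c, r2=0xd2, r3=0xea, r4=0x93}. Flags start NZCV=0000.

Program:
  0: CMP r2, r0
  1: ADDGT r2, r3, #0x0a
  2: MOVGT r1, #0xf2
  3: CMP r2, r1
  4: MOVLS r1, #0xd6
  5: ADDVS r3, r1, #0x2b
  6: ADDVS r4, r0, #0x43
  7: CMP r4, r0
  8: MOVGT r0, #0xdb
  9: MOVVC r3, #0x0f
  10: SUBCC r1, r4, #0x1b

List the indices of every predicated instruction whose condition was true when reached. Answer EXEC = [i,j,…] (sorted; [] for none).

EXEC = [1,2,9,10]

[0] flags=0010 → (cmp)
[1] flags=0010 GT?T → r2=0xf4
[2] flags=0010 GT?T → r1=0xf2
[3] flags=0010 → (cmp)
[4] flags=0010 LS?F → skip
[5] flags=0010 VS?F → skip
[6] flags=0010 VS?F → skip
[7] flags=1000 → (cmp)
[8] flags=1000 GT?F → skip
[9] flags=1000 VC?T → r3=0x0f
[10] flags=1000 CC?T → r1=0x78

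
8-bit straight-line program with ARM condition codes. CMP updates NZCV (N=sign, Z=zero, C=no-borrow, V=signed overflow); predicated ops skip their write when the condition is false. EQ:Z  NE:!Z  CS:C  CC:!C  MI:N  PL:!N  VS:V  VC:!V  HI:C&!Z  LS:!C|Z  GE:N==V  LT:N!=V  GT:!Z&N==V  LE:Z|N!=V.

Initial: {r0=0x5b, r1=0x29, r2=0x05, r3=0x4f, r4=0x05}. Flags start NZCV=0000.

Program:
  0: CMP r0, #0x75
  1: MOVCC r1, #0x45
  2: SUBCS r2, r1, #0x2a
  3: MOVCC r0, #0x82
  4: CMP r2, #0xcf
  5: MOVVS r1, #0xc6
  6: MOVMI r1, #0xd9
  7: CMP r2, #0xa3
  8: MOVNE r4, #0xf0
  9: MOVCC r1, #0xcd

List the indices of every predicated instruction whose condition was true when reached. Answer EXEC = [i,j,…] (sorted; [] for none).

[0] flags=1000 → (cmp)
[1] flags=1000 CC?T → r1=0x45
[2] flags=1000 CS?F → skip
[3] flags=1000 CC?T → r0=0x82
[4] flags=0000 → (cmp)
[5] flags=0000 VS?F → skip
[6] flags=0000 MI?F → skip
[7] flags=0000 → (cmp)
[8] flags=0000 NE?T → r4=0xf0
[9] flags=0000 CC?T → r1=0xcd

EXEC = [1,3,8,9]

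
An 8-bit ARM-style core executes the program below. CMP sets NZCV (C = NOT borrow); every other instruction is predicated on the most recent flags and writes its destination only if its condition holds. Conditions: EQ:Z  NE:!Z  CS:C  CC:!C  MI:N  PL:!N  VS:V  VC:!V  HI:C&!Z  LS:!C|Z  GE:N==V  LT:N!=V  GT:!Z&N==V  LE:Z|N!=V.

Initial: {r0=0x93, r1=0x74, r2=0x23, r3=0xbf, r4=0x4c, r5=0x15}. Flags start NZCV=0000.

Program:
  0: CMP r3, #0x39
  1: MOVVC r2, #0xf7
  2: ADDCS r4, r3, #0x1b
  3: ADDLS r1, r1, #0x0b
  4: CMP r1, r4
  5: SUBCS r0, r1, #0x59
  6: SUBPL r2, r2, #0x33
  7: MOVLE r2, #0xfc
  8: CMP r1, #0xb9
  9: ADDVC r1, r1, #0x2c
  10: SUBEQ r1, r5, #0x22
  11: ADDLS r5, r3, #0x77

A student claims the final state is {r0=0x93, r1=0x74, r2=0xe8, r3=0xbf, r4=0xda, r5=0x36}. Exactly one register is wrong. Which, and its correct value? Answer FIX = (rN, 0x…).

[0] flags=1010 → (cmp)
[1] flags=1010 VC?T → r2=0xf7
[2] flags=1010 CS?T → r4=0xda
[3] flags=1010 LS?F → skip
[4] flags=1001 → (cmp)
[5] flags=1001 CS?F → skip
[6] flags=1001 PL?F → skip
[7] flags=1001 LE?F → skip
[8] flags=1001 → (cmp)
[9] flags=1001 VC?F → skip
[10] flags=1001 EQ?F → skip
[11] flags=1001 LS?T → r5=0x36

FIX = (r2, 0xf7)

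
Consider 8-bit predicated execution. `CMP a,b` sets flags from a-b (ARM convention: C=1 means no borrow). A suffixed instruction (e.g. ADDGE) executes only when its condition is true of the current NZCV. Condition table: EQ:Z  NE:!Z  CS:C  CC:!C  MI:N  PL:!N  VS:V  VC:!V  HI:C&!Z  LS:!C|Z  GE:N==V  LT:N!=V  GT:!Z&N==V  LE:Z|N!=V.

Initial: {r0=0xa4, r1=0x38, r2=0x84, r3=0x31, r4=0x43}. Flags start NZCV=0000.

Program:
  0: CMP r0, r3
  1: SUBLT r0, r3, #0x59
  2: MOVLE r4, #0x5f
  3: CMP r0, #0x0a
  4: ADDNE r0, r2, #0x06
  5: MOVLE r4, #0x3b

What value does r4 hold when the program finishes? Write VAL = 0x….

0: ✓ CMP  NZCV=0011
1: ✓ SUBLT  r0←0xd8
2: ✓ MOVLE  r4←0x5f
3: ✓ CMP  NZCV=1010
4: ✓ ADDNE  r0←0x8a
5: ✓ MOVLE  r4←0x3b

VAL = 0x3b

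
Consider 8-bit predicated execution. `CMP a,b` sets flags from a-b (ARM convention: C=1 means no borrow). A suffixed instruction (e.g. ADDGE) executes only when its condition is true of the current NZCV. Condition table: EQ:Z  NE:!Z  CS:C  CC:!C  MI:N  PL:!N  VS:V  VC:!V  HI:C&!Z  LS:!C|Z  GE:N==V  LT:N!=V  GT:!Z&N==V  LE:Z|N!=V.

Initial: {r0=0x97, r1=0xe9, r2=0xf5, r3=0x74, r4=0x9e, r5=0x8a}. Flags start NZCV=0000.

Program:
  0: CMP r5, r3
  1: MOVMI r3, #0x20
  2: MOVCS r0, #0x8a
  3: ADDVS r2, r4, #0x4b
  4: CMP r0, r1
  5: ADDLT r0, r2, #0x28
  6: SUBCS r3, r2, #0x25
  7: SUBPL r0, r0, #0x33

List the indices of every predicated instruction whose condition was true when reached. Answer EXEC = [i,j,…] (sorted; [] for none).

[0] flags=0011 → (cmp)
[1] flags=0011 MI?F → skip
[2] flags=0011 CS?T → r0=0x8a
[3] flags=0011 VS?T → r2=0xe9
[4] flags=1000 → (cmp)
[5] flags=1000 LT?T → r0=0x11
[6] flags=1000 CS?F → skip
[7] flags=1000 PL?F → skip

EXEC = [2,3,5]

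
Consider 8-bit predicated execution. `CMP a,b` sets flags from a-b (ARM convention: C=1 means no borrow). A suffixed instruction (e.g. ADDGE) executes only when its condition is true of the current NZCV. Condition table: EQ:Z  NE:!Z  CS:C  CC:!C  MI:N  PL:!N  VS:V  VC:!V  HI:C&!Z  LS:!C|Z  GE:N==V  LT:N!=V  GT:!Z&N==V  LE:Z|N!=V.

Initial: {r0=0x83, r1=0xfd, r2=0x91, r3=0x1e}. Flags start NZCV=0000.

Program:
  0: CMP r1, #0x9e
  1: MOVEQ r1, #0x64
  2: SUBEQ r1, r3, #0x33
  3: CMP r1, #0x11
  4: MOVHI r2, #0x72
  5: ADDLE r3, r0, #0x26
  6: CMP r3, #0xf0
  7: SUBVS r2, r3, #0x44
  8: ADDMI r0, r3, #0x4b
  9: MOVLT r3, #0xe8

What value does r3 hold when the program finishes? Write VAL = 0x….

VAL = 0xe8

[0] flags=0010 → (cmp)
[1] flags=0010 EQ?F → skip
[2] flags=0010 EQ?F → skip
[3] flags=1010 → (cmp)
[4] flags=1010 HI?T → r2=0x72
[5] flags=1010 LE?T → r3=0xa9
[6] flags=1000 → (cmp)
[7] flags=1000 VS?F → skip
[8] flags=1000 MI?T → r0=0xf4
[9] flags=1000 LT?T → r3=0xe8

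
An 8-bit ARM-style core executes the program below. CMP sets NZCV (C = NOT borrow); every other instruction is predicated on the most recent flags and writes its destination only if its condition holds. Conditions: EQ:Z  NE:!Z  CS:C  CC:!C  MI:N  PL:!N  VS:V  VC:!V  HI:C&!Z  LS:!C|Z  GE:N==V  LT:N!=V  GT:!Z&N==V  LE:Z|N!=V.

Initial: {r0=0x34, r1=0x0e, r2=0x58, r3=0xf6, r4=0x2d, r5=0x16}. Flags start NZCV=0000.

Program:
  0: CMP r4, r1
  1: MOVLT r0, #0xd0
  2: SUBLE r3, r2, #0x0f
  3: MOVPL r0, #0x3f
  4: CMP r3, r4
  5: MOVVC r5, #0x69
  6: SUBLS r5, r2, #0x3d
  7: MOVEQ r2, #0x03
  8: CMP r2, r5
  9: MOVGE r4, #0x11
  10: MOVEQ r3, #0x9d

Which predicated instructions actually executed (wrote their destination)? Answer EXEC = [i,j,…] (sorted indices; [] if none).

EXEC = [3,5]

0: ✓ CMP  NZCV=0010
1: · MOVLT
2: · SUBLE
3: ✓ MOVPL  r0←0x3f
4: ✓ CMP  NZCV=1010
5: ✓ MOVVC  r5←0x69
6: · SUBLS
7: · MOVEQ
8: ✓ CMP  NZCV=1000
9: · MOVGE
10: · MOVEQ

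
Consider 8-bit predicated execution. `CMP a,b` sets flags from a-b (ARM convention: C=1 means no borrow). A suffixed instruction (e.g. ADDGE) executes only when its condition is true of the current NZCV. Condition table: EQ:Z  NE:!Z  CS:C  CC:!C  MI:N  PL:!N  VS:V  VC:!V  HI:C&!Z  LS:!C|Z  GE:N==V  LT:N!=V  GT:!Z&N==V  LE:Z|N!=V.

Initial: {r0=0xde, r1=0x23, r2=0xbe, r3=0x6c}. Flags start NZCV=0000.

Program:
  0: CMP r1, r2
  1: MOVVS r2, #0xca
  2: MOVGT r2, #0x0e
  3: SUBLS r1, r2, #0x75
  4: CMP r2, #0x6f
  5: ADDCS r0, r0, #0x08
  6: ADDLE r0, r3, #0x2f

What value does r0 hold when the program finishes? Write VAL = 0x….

VAL = 0x9b

0: ✓ CMP  NZCV=0000
1: · MOVVS
2: ✓ MOVGT  r2←0x0e
3: ✓ SUBLS  r1←0x99
4: ✓ CMP  NZCV=1000
5: · ADDCS
6: ✓ ADDLE  r0←0x9b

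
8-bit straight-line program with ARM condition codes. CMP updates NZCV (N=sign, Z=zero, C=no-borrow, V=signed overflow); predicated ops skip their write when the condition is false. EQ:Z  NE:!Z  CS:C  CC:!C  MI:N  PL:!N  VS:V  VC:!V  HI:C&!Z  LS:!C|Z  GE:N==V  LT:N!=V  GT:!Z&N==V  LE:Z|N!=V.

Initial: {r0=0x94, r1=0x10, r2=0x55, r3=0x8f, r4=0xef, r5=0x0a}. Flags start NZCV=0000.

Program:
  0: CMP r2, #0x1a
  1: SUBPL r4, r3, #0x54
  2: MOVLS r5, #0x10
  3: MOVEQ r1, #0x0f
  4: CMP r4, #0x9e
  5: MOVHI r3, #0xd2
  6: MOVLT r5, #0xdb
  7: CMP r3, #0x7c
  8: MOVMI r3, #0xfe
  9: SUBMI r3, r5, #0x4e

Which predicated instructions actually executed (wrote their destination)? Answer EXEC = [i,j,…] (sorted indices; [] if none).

EXEC = [1]

[0] flags=0010 → (cmp)
[1] flags=0010 PL?T → r4=0x3b
[2] flags=0010 LS?F → skip
[3] flags=0010 EQ?F → skip
[4] flags=1001 → (cmp)
[5] flags=1001 HI?F → skip
[6] flags=1001 LT?F → skip
[7] flags=0011 → (cmp)
[8] flags=0011 MI?F → skip
[9] flags=0011 MI?F → skip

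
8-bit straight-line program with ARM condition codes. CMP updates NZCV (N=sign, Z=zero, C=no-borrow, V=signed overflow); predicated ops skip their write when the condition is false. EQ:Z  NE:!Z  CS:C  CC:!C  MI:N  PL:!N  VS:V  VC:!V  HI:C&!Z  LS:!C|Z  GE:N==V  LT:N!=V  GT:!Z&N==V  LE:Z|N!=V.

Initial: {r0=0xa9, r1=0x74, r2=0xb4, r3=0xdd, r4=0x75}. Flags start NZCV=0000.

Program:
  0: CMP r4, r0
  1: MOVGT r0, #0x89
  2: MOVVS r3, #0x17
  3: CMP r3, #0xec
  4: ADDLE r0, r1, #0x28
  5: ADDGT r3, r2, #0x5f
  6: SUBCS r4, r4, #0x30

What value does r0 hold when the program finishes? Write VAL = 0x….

0: ✓ CMP  NZCV=1001
1: ✓ MOVGT  r0←0x89
2: ✓ MOVVS  r3←0x17
3: ✓ CMP  NZCV=0000
4: · ADDLE
5: ✓ ADDGT  r3←0x13
6: · SUBCS

VAL = 0x89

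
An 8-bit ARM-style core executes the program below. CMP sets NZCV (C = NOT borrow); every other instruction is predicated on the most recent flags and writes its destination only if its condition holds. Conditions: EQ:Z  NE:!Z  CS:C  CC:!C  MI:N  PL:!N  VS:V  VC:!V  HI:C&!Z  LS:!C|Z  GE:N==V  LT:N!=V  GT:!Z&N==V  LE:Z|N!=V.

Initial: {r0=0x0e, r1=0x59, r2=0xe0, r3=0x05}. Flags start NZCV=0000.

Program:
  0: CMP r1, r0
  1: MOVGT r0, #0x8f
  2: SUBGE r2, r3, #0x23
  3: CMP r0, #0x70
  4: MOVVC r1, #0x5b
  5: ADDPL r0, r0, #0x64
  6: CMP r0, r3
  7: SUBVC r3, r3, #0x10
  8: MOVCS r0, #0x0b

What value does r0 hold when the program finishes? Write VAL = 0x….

0: ✓ CMP  NZCV=0010
1: ✓ MOVGT  r0←0x8f
2: ✓ SUBGE  r2←0xe2
3: ✓ CMP  NZCV=0011
4: · MOVVC
5: ✓ ADDPL  r0←0xf3
6: ✓ CMP  NZCV=1010
7: ✓ SUBVC  r3←0xf5
8: ✓ MOVCS  r0←0x0b

VAL = 0x0b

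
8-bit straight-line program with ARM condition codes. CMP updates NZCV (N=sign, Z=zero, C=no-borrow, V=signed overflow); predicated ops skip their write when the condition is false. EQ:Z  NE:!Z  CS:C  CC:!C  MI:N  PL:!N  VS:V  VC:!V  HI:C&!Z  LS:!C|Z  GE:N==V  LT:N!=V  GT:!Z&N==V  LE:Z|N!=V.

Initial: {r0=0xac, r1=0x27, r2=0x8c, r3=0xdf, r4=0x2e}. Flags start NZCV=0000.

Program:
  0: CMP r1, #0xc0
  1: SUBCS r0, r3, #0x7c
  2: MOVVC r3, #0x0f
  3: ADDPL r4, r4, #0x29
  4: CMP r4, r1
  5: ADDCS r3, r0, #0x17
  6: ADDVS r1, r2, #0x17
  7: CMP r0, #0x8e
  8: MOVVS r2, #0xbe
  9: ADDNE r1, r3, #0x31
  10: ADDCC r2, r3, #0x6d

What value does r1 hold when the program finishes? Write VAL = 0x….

VAL = 0xf4

[0] flags=0000 → (cmp)
[1] flags=0000 CS?F → skip
[2] flags=0000 VC?T → r3=0x0f
[3] flags=0000 PL?T → r4=0x57
[4] flags=0010 → (cmp)
[5] flags=0010 CS?T → r3=0xc3
[6] flags=0010 VS?F → skip
[7] flags=0010 → (cmp)
[8] flags=0010 VS?F → skip
[9] flags=0010 NE?T → r1=0xf4
[10] flags=0010 CC?F → skip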